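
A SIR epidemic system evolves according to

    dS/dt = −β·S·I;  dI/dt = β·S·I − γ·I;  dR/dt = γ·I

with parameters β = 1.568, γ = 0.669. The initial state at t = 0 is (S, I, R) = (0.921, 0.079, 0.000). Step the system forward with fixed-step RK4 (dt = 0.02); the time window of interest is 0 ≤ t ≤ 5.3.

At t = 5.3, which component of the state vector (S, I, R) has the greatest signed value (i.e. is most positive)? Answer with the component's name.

t=0.000: state=(0.921, 0.079, 0.000)
step 1 (dt=0.02): k1=(-0.114, 0.061, 0.053), k2=(-0.115, 0.062, 0.053), k3=(-0.115, 0.062, 0.053), k4=(-0.116, 0.062, 0.054); state += dt/6·(k1+2k2+2k3+k4)
t=0.020: state=(0.919, 0.080, 0.001)
t=0.040: state=(0.916, 0.081, 0.002)
t=0.060: state=(0.914, 0.083, 0.003)
continuing one RK4 step at a time; state shown every 10 steps (Δt=0.2):
t=0.200: state=(0.897, 0.092, 0.011)
t=0.400: state=(0.869, 0.106, 0.025)
t=0.600: state=(0.839, 0.121, 0.040)
t=0.800: state=(0.806, 0.137, 0.057)
t=1.000: state=(0.770, 0.154, 0.077)
t=1.200: state=(0.732, 0.170, 0.098)
t=1.400: state=(0.692, 0.186, 0.122)
t=1.600: state=(0.651, 0.201, 0.148)
t=1.800: state=(0.610, 0.214, 0.176)
t=2.000: state=(0.569, 0.225, 0.205)
t=2.200: state=(0.530, 0.234, 0.236)
t=2.400: state=(0.492, 0.241, 0.268)
t=2.600: state=(0.456, 0.244, 0.300)
t=2.800: state=(0.422, 0.245, 0.333)
t=3.000: state=(0.391, 0.243, 0.366)
t=3.200: state=(0.362, 0.240, 0.398)
t=3.400: state=(0.336, 0.234, 0.430)
t=3.600: state=(0.313, 0.226, 0.461)
t=3.800: state=(0.292, 0.218, 0.490)
t=4.000: state=(0.273, 0.208, 0.519)
t=4.200: state=(0.256, 0.198, 0.546)
t=4.400: state=(0.241, 0.187, 0.572)
t=4.600: state=(0.228, 0.176, 0.596)
t=4.800: state=(0.216, 0.165, 0.619)
t=5.000: state=(0.205, 0.154, 0.640)
t=5.200: state=(0.196, 0.144, 0.660)
t=5.300: state=(0.192, 0.139, 0.670)
compare at T: S=0.192, I=0.139, R=0.670

largest component: R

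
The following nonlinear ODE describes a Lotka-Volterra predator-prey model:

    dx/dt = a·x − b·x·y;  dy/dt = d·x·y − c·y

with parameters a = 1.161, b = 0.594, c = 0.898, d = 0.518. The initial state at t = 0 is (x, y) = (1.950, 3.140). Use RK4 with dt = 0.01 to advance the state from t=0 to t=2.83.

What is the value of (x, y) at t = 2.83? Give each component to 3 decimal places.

t=0.000: state=(1.950, 3.140)
step 1 (dt=0.01): k1=(-1.373, 0.352), k2=(-1.370, 0.341), k3=(-1.370, 0.341), k4=(-1.367, 0.330); state += dt/6·(k1+2k2+2k3+k4)
t=0.010: state=(1.936, 3.143)
t=0.020: state=(1.923, 3.147)
t=0.030: state=(1.909, 3.150)
continuing one RK4 step at a time; state shown every 10 steps (Δt=0.1):
t=0.100: state=(1.816, 3.164)
t=0.200: state=(1.690, 3.167)
t=0.300: state=(1.573, 3.150)
t=0.400: state=(1.466, 3.116)
t=0.500: state=(1.371, 3.065)
t=0.600: state=(1.286, 3.001)
t=0.700: state=(1.211, 2.926)
t=0.800: state=(1.146, 2.843)
t=0.900: state=(1.089, 2.754)
t=1.000: state=(1.042, 2.660)
t=1.100: state=(1.002, 2.564)
t=1.200: state=(0.969, 2.466)
t=1.300: state=(0.943, 2.369)
t=1.400: state=(0.923, 2.273)
t=1.500: state=(0.908, 2.178)
t=1.600: state=(0.898, 2.086)
t=1.700: state=(0.894, 1.998)
t=1.800: state=(0.894, 1.913)
t=1.900: state=(0.898, 1.831)
t=2.000: state=(0.907, 1.754)
t=2.100: state=(0.920, 1.681)
t=2.200: state=(0.937, 1.612)
t=2.300: state=(0.958, 1.548)
t=2.400: state=(0.983, 1.488)
t=2.500: state=(1.012, 1.432)
t=2.600: state=(1.046, 1.381)
t=2.700: state=(1.083, 1.334)
t=2.800: state=(1.126, 1.291)
t=2.830: state=(1.139, 1.279)

(x, y) = (1.139, 1.279)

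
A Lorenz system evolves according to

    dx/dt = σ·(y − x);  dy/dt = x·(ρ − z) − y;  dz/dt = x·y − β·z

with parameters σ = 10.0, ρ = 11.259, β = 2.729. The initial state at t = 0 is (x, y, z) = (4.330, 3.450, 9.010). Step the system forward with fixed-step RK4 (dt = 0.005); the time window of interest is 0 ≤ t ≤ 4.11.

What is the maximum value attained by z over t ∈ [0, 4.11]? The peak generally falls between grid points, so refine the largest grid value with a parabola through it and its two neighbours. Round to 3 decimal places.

max z = 11.958

t=0.000: state=(4.330, 3.450, 9.010)
step 1 (dt=0.005): k1=(-8.800, 6.288, -9.650), k2=(-8.423, 6.327, -9.592), k3=(-8.431, 6.328, -9.589), k4=(-8.062, 6.367, -9.529); state += dt/6·(k1+2k2+2k3+k4)
t=0.005: state=(4.288, 3.482, 8.962)
t=0.010: state=(4.249, 3.514, 8.915)
t=0.015: state=(4.214, 3.546, 8.868)
continuing one RK4 step at a time; state shown every 40 steps (Δt=0.2):
t=0.200: state=(4.435, 5.057, 7.957)
t=0.400: state=(5.973, 6.667, 9.537)
t=0.600: state=(6.303, 5.866, 11.848)
t=0.800: state=(4.958, 4.326, 11.134)
t=1.000: state=(4.355, 4.399, 9.402)
t=1.200: state=(4.971, 5.467, 8.974)
t=1.400: state=(5.884, 6.163, 10.260)
t=1.600: state=(5.764, 5.405, 11.282)
t=1.800: state=(4.961, 4.648, 10.572)
t=2.000: state=(4.766, 4.882, 9.592)
t=2.200: state=(5.267, 5.583, 9.624)
t=2.400: state=(5.709, 5.767, 10.508)
t=2.600: state=(5.463, 5.214, 10.851)
t=2.800: state=(5.021, 4.889, 10.285)
t=3.000: state=(5.028, 5.153, 9.795)
t=3.200: state=(5.377, 5.551, 10.004)
t=3.400: state=(5.543, 5.513, 10.525)
t=3.600: state=(5.318, 5.165, 10.563)
t=3.800: state=(5.101, 5.063, 10.173)
t=4.000: state=(5.181, 5.282, 9.973)
t=4.110: state=(5.304, 5.417, 10.056)
largest grid value and its neighbours: z(0.645)=11.95751, z(0.650)=11.95763, z(0.655)=11.95545
parabola through these three points peaks at t≈0.648 with z≈11.95786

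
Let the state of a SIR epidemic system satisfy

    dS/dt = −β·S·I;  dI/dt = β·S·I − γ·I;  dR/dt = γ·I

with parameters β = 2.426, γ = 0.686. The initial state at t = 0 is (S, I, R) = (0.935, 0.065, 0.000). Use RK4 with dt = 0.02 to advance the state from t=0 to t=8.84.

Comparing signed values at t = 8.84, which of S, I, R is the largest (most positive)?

largest component: R

t=0.000: state=(0.935, 0.065, 0.000)
step 1 (dt=0.02): k1=(-0.147, 0.103, 0.045), k2=(-0.150, 0.104, 0.045), k3=(-0.150, 0.104, 0.045), k4=(-0.152, 0.106, 0.046); state += dt/6·(k1+2k2+2k3+k4)
t=0.020: state=(0.932, 0.067, 0.001)
t=0.040: state=(0.929, 0.069, 0.002)
t=0.060: state=(0.926, 0.071, 0.003)
continuing one RK4 step at a time; state shown every 25 steps (Δt=0.5):
t=0.500: state=(0.831, 0.136, 0.033)
t=1.000: state=(0.664, 0.239, 0.097)
t=1.500: state=(0.466, 0.337, 0.197)
t=2.000: state=(0.300, 0.379, 0.322)
t=2.500: state=(0.191, 0.360, 0.450)
t=3.000: state=(0.127, 0.308, 0.565)
t=3.500: state=(0.091, 0.249, 0.660)
t=4.000: state=(0.069, 0.195, 0.736)
t=4.500: state=(0.056, 0.149, 0.795)
t=5.000: state=(0.048, 0.113, 0.839)
t=5.500: state=(0.043, 0.084, 0.873)
t=6.000: state=(0.039, 0.063, 0.898)
t=6.500: state=(0.037, 0.047, 0.917)
t=7.000: state=(0.035, 0.035, 0.931)
t=7.500: state=(0.034, 0.026, 0.941)
t=8.000: state=(0.033, 0.019, 0.948)
t=8.500: state=(0.032, 0.014, 0.954)
t=8.840: state=(0.032, 0.011, 0.957)
compare at T: S=0.032, I=0.011, R=0.957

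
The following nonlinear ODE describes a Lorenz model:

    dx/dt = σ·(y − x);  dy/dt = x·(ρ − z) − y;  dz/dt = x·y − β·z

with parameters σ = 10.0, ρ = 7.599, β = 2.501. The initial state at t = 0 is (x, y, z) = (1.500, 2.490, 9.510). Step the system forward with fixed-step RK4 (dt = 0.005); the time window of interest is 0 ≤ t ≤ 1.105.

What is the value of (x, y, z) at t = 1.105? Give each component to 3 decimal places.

(x, y, z) = (5.103, 4.732, 8.064)

t=0.000: state=(1.500, 2.490, 9.510)
step 1 (dt=0.005): k1=(9.900, -5.356, -20.050), k2=(9.519, -5.314, -19.883), k3=(9.529, -5.313, -19.886), k4=(9.158, -5.267, -19.723); state += dt/6·(k1+2k2+2k3+k4)
t=0.005: state=(1.548, 2.463, 9.411)
t=0.010: state=(1.592, 2.437, 9.313)
t=0.015: state=(1.632, 2.412, 9.216)
continuing one RK4 step at a time; state shown every 10 steps (Δt=0.05):
t=0.050: state=(1.837, 2.252, 8.580)
t=0.100: state=(1.963, 2.090, 7.766)
t=0.150: state=(1.993, 2.008, 7.043)
t=0.200: state=(1.994, 1.996, 6.402)
t=0.250: state=(2.003, 2.043, 5.839)
t=0.300: state=(2.038, 2.142, 5.351)
t=0.350: state=(2.108, 2.286, 4.937)
t=0.400: state=(2.217, 2.474, 4.599)
t=0.450: state=(2.366, 2.704, 4.337)
t=0.500: state=(2.555, 2.975, 4.155)
t=0.550: state=(2.785, 3.285, 4.060)
t=0.600: state=(3.054, 3.630, 4.057)
t=0.650: state=(3.359, 4.000, 4.156)
t=0.700: state=(3.692, 4.380, 4.364)
t=0.750: state=(4.042, 4.748, 4.682)
t=0.800: state=(4.391, 5.073, 5.108)
t=0.850: state=(4.716, 5.323, 5.625)
t=0.900: state=(4.988, 5.462, 6.198)
t=0.950: state=(5.181, 5.470, 6.781)
t=1.000: state=(5.272, 5.341, 7.317)
t=1.050: state=(5.250, 5.095, 7.751)
t=1.100: state=(5.121, 4.767, 8.043)
t=1.105: state=(5.103, 4.732, 8.064)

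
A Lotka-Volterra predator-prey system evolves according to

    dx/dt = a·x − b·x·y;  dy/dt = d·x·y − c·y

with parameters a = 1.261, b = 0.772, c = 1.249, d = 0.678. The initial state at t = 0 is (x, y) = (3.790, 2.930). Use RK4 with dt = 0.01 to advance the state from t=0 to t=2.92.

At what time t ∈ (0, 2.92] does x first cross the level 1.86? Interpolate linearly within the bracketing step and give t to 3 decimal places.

t = 0.467

t=0.000: state=(3.790, 2.930)
step 1 (dt=0.01): k1=(-3.794, 3.869), k2=(-3.831, 3.857), k3=(-3.831, 3.857), k4=(-3.867, 3.843); state += dt/6·(k1+2k2+2k3+k4)
t=0.010: state=(3.752, 2.969)
t=0.020: state=(3.713, 3.007)
t=0.030: state=(3.673, 3.045)
continuing one RK4 step at a time; state shown every 10 steps (Δt=0.1):
t=0.100: state=(3.380, 3.298)
t=0.200: state=(2.935, 3.606)
t=0.300: state=(2.498, 3.826)
t=0.400: state=(2.098, 3.945)
t=0.460: state=(1.884, 3.969)
next step: t=0.470: state=(1.850, 3.969) — x has crossed 1.86
linear interpolation between t=0.460 (1.88350) and t=0.470 (1.84985) → t≈0.467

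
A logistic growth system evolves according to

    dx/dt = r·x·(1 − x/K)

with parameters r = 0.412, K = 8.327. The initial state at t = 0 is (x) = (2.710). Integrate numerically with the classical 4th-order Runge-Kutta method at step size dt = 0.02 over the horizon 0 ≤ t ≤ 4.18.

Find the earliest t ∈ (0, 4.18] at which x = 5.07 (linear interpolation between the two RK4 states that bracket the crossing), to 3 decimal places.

t = 2.843

t=0.000: state=(2.710)
step 1 (dt=0.02): k1=(0.753), k2=(0.754), k3=(0.754), k4=(0.755); state += dt/6·(k1+2k2+2k3+k4)
t=0.020: state=(2.725)
t=0.040: state=(2.740)
t=0.060: state=(2.755)
continuing one RK4 step at a time; state shown every 10 steps (Δt=0.2):
t=0.200: state=(2.863)
t=0.400: state=(3.019)
t=0.600: state=(3.180)
t=0.800: state=(3.343)
t=1.000: state=(3.509)
t=1.200: state=(3.678)
t=1.400: state=(3.848)
t=1.600: state=(4.019)
t=1.800: state=(4.190)
t=2.000: state=(4.361)
t=2.200: state=(4.532)
t=2.400: state=(4.702)
t=2.600: state=(4.869)
t=2.800: state=(5.035)
t=2.840: state=(5.067)
next step: t=2.860: state=(5.084) — x has crossed 5.07
linear interpolation between t=2.840 (5.06741) and t=2.860 (5.08375) → t≈2.843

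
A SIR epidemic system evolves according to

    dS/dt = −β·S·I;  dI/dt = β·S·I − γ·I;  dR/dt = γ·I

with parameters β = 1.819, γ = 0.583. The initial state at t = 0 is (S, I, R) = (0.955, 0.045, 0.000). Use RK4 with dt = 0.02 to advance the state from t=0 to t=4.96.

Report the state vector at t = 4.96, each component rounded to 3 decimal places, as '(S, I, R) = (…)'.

(S, I, R) = (0.120, 0.215, 0.665)

t=0.000: state=(0.955, 0.045, 0.000)
step 1 (dt=0.02): k1=(-0.078, 0.052, 0.026), k2=(-0.079, 0.052, 0.027), k3=(-0.079, 0.052, 0.027), k4=(-0.080, 0.053, 0.027); state += dt/6·(k1+2k2+2k3+k4)
t=0.020: state=(0.953, 0.046, 0.001)
t=0.040: state=(0.952, 0.047, 0.001)
t=0.060: state=(0.950, 0.048, 0.002)
continuing one RK4 step at a time; state shown every 10 steps (Δt=0.2):
t=0.200: state=(0.938, 0.057, 0.006)
t=0.400: state=(0.916, 0.070, 0.013)
t=0.600: state=(0.890, 0.087, 0.022)
t=0.800: state=(0.860, 0.107, 0.034)
t=1.000: state=(0.824, 0.129, 0.047)
t=1.200: state=(0.782, 0.154, 0.064)
t=1.400: state=(0.736, 0.180, 0.083)
t=1.600: state=(0.686, 0.208, 0.106)
t=1.800: state=(0.633, 0.235, 0.132)
t=2.000: state=(0.578, 0.261, 0.161)
t=2.200: state=(0.524, 0.284, 0.193)
t=2.400: state=(0.471, 0.303, 0.227)
t=2.600: state=(0.421, 0.317, 0.263)
t=2.800: state=(0.374, 0.326, 0.300)
t=3.000: state=(0.332, 0.329, 0.339)
t=3.200: state=(0.295, 0.328, 0.377)
t=3.400: state=(0.262, 0.323, 0.415)
t=3.600: state=(0.233, 0.315, 0.452)
t=3.800: state=(0.208, 0.304, 0.488)
t=4.000: state=(0.187, 0.290, 0.523)
t=4.200: state=(0.169, 0.276, 0.556)
t=4.400: state=(0.153, 0.260, 0.587)
t=4.600: state=(0.139, 0.244, 0.617)
t=4.800: state=(0.128, 0.228, 0.644)
t=4.960: state=(0.120, 0.215, 0.665)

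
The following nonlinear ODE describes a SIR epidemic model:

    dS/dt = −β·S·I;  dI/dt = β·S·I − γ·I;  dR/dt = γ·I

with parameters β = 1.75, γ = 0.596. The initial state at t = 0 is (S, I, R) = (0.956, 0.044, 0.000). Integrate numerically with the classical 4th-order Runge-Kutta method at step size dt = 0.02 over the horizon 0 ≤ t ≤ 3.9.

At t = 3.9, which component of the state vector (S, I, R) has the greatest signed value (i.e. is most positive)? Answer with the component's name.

t=0.000: state=(0.956, 0.044, 0.000)
step 1 (dt=0.02): k1=(-0.074, 0.047, 0.026), k2=(-0.074, 0.048, 0.027), k3=(-0.074, 0.048, 0.027), k4=(-0.075, 0.048, 0.027); state += dt/6·(k1+2k2+2k3+k4)
t=0.020: state=(0.955, 0.045, 0.001)
t=0.040: state=(0.953, 0.046, 0.001)
t=0.060: state=(0.951, 0.047, 0.002)
continuing one RK4 step at a time; state shown every 10 steps (Δt=0.2):
t=0.200: state=(0.940, 0.054, 0.006)
t=0.400: state=(0.920, 0.067, 0.013)
t=0.600: state=(0.896, 0.082, 0.022)
t=0.800: state=(0.869, 0.099, 0.033)
t=1.000: state=(0.836, 0.118, 0.046)
t=1.200: state=(0.800, 0.140, 0.061)
t=1.400: state=(0.758, 0.163, 0.079)
t=1.600: state=(0.713, 0.187, 0.100)
t=1.800: state=(0.665, 0.211, 0.123)
t=2.000: state=(0.615, 0.235, 0.150)
t=2.200: state=(0.565, 0.256, 0.179)
t=2.400: state=(0.515, 0.274, 0.211)
t=2.600: state=(0.466, 0.289, 0.245)
t=2.800: state=(0.421, 0.300, 0.280)
t=3.000: state=(0.378, 0.306, 0.316)
t=3.200: state=(0.340, 0.308, 0.352)
t=3.400: state=(0.305, 0.306, 0.389)
t=3.600: state=(0.274, 0.300, 0.425)
t=3.800: state=(0.247, 0.292, 0.461)
t=3.900: state=(0.235, 0.287, 0.478)
compare at T: S=0.235, I=0.287, R=0.478

largest component: R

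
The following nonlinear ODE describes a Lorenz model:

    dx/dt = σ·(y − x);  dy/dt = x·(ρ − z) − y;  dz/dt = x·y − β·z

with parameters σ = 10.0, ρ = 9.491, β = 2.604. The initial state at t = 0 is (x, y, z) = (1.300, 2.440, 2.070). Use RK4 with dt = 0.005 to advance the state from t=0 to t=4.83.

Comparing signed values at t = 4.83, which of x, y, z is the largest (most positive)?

largest component: z

t=0.000: state=(1.300, 2.440, 2.070)
step 1 (dt=0.005): k1=(11.400, 7.207, -2.218), k2=(11.295, 7.408, -2.110), k3=(11.303, 7.405, -2.111), k4=(11.205, 7.604, -2.003); state += dt/6·(k1+2k2+2k3+k4)
t=0.005: state=(1.357, 2.477, 2.059)
t=0.010: state=(1.412, 2.516, 2.050)
t=0.015: state=(1.467, 2.557, 2.042)
continuing one RK4 step at a time; state shown every 40 steps (Δt=0.2):
t=0.200: state=(3.700, 5.223, 2.792)
t=0.400: state=(7.079, 8.399, 8.078)
t=0.600: state=(6.447, 4.660, 12.619)
t=0.800: state=(3.161, 2.138, 9.642)
t=1.000: state=(2.355, 2.431, 6.592)
t=1.200: state=(3.141, 3.823, 5.228)
t=1.400: state=(4.950, 5.975, 6.315)
t=1.600: state=(6.313, 6.370, 9.689)
t=1.800: state=(5.118, 4.169, 10.518)
t=2.000: state=(3.673, 3.294, 8.596)
t=2.200: state=(3.593, 3.845, 7.036)
t=2.400: state=(4.480, 5.048, 7.002)
t=2.600: state=(5.455, 5.733, 8.533)
t=2.800: state=(5.305, 4.920, 9.676)
t=3.000: state=(4.419, 4.045, 9.047)
t=3.200: state=(4.062, 4.085, 7.965)
t=3.400: state=(4.417, 4.708, 7.623)
t=3.600: state=(4.999, 5.224, 8.255)
t=3.800: state=(5.122, 5.010, 9.033)
t=4.000: state=(4.707, 4.469, 8.975)
t=4.200: state=(4.382, 4.322, 8.380)
t=4.400: state=(4.471, 4.602, 8.031)
t=4.600: state=(4.787, 4.936, 8.244)
t=4.800: state=(4.943, 4.934, 8.693)
t=4.830: state=(4.936, 4.902, 8.741)
compare at T: x=4.936, y=4.902, z=8.741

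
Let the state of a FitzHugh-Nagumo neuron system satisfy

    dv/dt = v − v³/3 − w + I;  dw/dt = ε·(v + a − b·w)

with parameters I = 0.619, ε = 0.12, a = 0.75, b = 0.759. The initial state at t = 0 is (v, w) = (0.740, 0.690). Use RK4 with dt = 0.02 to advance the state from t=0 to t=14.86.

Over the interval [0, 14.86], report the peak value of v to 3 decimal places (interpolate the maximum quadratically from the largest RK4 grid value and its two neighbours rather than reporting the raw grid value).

t=0.000: state=(0.740, 0.690)
step 1 (dt=0.02): k1=(0.534, 0.116), k2=(0.535, 0.116), k3=(0.535, 0.116), k4=(0.536, 0.117); state += dt/6·(k1+2k2+2k3+k4)
t=0.020: state=(0.751, 0.692)
t=0.040: state=(0.761, 0.695)
t=0.060: state=(0.772, 0.697)
continuing one RK4 step at a time; state shown every 25 steps (Δt=0.5):
t=0.500: state=(1.012, 0.755)
t=1.000: state=(1.247, 0.832)
t=1.500: state=(1.392, 0.917)
t=2.000: state=(1.450, 1.004)
t=2.500: state=(1.451, 1.088)
t=3.000: state=(1.420, 1.168)
t=3.500: state=(1.371, 1.242)
t=4.000: state=(1.311, 1.309)
t=4.500: state=(1.241, 1.370)
t=5.000: state=(1.163, 1.423)
t=5.500: state=(1.075, 1.470)
t=6.000: state=(0.972, 1.508)
t=6.500: state=(0.848, 1.539)
t=7.000: state=(0.692, 1.559)
t=7.500: state=(0.479, 1.569)
t=8.000: state=(0.163, 1.562)
t=8.500: state=(-0.335, 1.533)
t=9.000: state=(-1.050, 1.468)
t=9.500: state=(-1.674, 1.365)
t=10.000: state=(-1.915, 1.242)
t=10.500: state=(-1.948, 1.117)
t=11.000: state=(-1.923, 0.997)
t=11.500: state=(-1.885, 0.885)
t=12.000: state=(-1.843, 0.780)
t=12.500: state=(-1.802, 0.683)
t=13.000: state=(-1.760, 0.592)
t=13.500: state=(-1.718, 0.508)
t=14.000: state=(-1.676, 0.429)
t=14.500: state=(-1.635, 0.357)
t=14.860: state=(-1.605, 0.309)
largest grid value and its neighbours: v(2.220)=1.45598, v(2.240)=1.45605, v(2.260)=1.45604
parabola through these three points peaks at t≈2.249 with v≈1.45605

max v = 1.456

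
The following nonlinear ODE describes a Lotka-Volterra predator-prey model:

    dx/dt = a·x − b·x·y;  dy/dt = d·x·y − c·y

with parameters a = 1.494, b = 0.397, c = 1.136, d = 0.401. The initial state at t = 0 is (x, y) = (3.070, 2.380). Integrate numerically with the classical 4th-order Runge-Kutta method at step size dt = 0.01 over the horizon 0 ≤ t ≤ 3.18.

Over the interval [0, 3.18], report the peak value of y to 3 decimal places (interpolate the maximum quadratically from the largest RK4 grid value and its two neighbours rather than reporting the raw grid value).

t=0.000: state=(3.070, 2.380)
step 1 (dt=0.01): k1=(1.686, 0.226), k2=(1.689, 0.234), k3=(1.689, 0.234), k4=(1.692, 0.243); state += dt/6·(k1+2k2+2k3+k4)
t=0.010: state=(3.087, 2.382)
t=0.020: state=(3.104, 2.385)
t=0.030: state=(3.121, 2.388)
continuing one RK4 step at a time; state shown every 20 steps (Δt=0.2):
t=0.200: state=(3.417, 2.459)
t=0.400: state=(3.769, 2.614)
t=0.600: state=(4.092, 2.856)
t=0.800: state=(4.342, 3.193)
t=1.000: state=(4.468, 3.626)
t=1.200: state=(4.429, 4.132)
t=1.400: state=(4.212, 4.661)
t=1.600: state=(3.846, 5.134)
t=1.800: state=(3.400, 5.472)
t=2.000: state=(2.947, 5.622)
t=2.200: state=(2.544, 5.580)
t=2.400: state=(2.218, 5.379)
t=2.600: state=(1.974, 5.067)
t=2.800: state=(1.806, 4.696)
t=3.000: state=(1.703, 4.305)
t=3.180: state=(1.659, 3.960)
largest grid value and its neighbours: y(2.040)=5.62856, y(2.050)=5.62896, y(2.060)=5.62888
parabola through these three points peaks at t≈2.053 with y≈5.62899

max y = 5.629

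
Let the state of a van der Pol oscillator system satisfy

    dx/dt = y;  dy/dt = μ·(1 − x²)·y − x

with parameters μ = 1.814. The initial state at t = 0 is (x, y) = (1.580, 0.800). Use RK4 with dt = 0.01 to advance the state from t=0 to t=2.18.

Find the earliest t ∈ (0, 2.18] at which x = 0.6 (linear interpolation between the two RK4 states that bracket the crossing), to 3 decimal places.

t=0.000: state=(1.580, 0.800)
step 1 (dt=0.01): k1=(0.800, -3.752), k2=(0.781, -3.723), k3=(0.781, -3.722), k4=(0.763, -3.693); state += dt/6·(k1+2k2+2k3+k4)
t=0.010: state=(1.588, 0.763)
t=0.020: state=(1.595, 0.726)
t=0.030: state=(1.602, 0.690)
continuing one RK4 step at a time; state shown every 10 steps (Δt=0.1):
t=0.100: state=(1.642, 0.458)
t=0.200: state=(1.674, 0.191)
t=0.300: state=(1.683, -0.006)
t=0.400: state=(1.675, -0.147)
t=0.500: state=(1.655, -0.249)
t=0.600: state=(1.626, -0.325)
t=0.700: state=(1.590, -0.383)
t=0.800: state=(1.550, -0.432)
t=0.900: state=(1.504, -0.475)
t=1.000: state=(1.455, -0.516)
t=1.100: state=(1.401, -0.558)
t=1.200: state=(1.343, -0.602)
t=1.300: state=(1.280, -0.652)
t=1.400: state=(1.212, -0.708)
t=1.500: state=(1.138, -0.774)
t=1.600: state=(1.057, -0.854)
t=1.700: state=(0.967, -0.951)
t=1.800: state=(0.866, -1.072)
t=1.900: state=(0.752, -1.225)
t=2.000: state=(0.620, -1.420)
t=2.010: state=(0.605, -1.442)
next step: t=2.020: state=(0.591, -1.465) — x has crossed 0.6
linear interpolation between t=2.010 (0.60542) and t=2.020 (0.59089) → t≈2.014

t = 2.014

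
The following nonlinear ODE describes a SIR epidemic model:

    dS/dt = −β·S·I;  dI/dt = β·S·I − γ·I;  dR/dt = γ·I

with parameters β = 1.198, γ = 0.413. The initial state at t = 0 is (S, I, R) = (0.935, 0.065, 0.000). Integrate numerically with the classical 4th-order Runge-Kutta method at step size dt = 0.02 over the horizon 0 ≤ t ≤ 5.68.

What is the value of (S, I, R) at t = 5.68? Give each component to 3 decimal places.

(S, I, R) = (0.197, 0.266, 0.537)

t=0.000: state=(0.935, 0.065, 0.000)
step 1 (dt=0.02): k1=(-0.073, 0.046, 0.027), k2=(-0.073, 0.046, 0.027), k3=(-0.073, 0.046, 0.027), k4=(-0.074, 0.047, 0.027); state += dt/6·(k1+2k2+2k3+k4)
t=0.020: state=(0.934, 0.066, 0.001)
t=0.040: state=(0.932, 0.067, 0.001)
t=0.060: state=(0.931, 0.068, 0.002)
continuing one RK4 step at a time; state shown every 10 steps (Δt=0.2):
t=0.200: state=(0.919, 0.075, 0.006)
t=0.400: state=(0.902, 0.086, 0.012)
t=0.600: state=(0.882, 0.098, 0.020)
t=0.800: state=(0.861, 0.111, 0.029)
t=1.000: state=(0.837, 0.125, 0.038)
t=1.200: state=(0.811, 0.140, 0.049)
t=1.400: state=(0.782, 0.156, 0.061)
t=1.600: state=(0.752, 0.173, 0.075)
t=1.800: state=(0.720, 0.190, 0.090)
t=2.000: state=(0.687, 0.207, 0.106)
t=2.200: state=(0.652, 0.224, 0.124)
t=2.400: state=(0.617, 0.240, 0.143)
t=2.600: state=(0.581, 0.255, 0.164)
t=2.800: state=(0.546, 0.269, 0.185)
t=3.000: state=(0.511, 0.281, 0.208)
t=3.200: state=(0.477, 0.291, 0.232)
t=3.400: state=(0.445, 0.299, 0.256)
t=3.600: state=(0.414, 0.305, 0.281)
t=3.800: state=(0.384, 0.309, 0.306)
t=4.000: state=(0.357, 0.311, 0.332)
t=4.200: state=(0.331, 0.311, 0.358)
t=4.400: state=(0.308, 0.309, 0.383)
t=4.600: state=(0.286, 0.306, 0.409)
t=4.800: state=(0.266, 0.301, 0.434)
t=5.000: state=(0.247, 0.294, 0.458)
t=5.200: state=(0.231, 0.287, 0.482)
t=5.400: state=(0.216, 0.279, 0.506)
t=5.600: state=(0.202, 0.270, 0.528)
t=5.680: state=(0.197, 0.266, 0.537)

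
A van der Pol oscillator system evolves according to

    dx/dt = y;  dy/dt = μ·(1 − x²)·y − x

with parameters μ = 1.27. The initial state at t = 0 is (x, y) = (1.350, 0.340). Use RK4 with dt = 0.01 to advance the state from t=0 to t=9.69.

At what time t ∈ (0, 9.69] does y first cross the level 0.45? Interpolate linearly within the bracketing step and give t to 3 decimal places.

t=0.000: state=(1.350, 0.340)
step 1 (dt=0.01): k1=(0.340, -1.705), k2=(0.331, -1.700), k3=(0.332, -1.700), k4=(0.323, -1.694); state += dt/6·(k1+2k2+2k3+k4)
t=0.010: state=(1.353, 0.323)
t=0.020: state=(1.356, 0.306)
t=0.030: state=(1.359, 0.289)
continuing one RK4 step at a time; state shown every 50 steps (Δt=0.5):
t=0.500: state=(1.337, -0.332)
t=1.000: state=(1.056, -0.784)
t=1.500: state=(0.521, -1.432)
t=2.000: state=(-0.483, -2.635)
t=2.500: state=(-1.713, -1.543)
t=3.000: state=(-1.962, 0.164)
t=3.350: state=(-1.846, 0.447)
next step: t=3.360: state=(-1.842, 0.452) — y has crossed 0.45
linear interpolation between t=3.350 (0.44702) and t=3.360 (0.45176) → t≈3.356

t = 3.356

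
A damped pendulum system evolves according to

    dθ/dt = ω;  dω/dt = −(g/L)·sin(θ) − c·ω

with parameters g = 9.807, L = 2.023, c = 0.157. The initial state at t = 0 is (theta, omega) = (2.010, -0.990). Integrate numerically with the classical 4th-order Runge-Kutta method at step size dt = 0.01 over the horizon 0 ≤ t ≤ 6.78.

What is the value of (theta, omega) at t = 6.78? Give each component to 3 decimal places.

(theta, omega) = (1.033, -0.938)

t=0.000: state=(2.010, -0.990)
step 1 (dt=0.01): k1=(-0.990, -4.232), k2=(-1.011, -4.239), k3=(-1.011, -4.239), k4=(-1.032, -4.246); state += dt/6·(k1+2k2+2k3+k4)
t=0.010: state=(2.000, -1.032)
t=0.020: state=(1.989, -1.075)
t=0.030: state=(1.978, -1.118)
continuing one RK4 step at a time; state shown every 25 steps (Δt=0.25):
t=0.250: state=(1.627, -2.090)
t=0.500: state=(0.968, -3.140)
t=0.750: state=(0.105, -3.614)
t=1.000: state=(-0.754, -3.093)
t=1.250: state=(-1.388, -1.934)
t=1.500: state=(-1.713, -0.676)
t=1.750: state=(-1.732, 0.520)
t=2.000: state=(-1.456, 1.683)
t=2.250: state=(-0.901, 2.711)
t=2.500: state=(-0.146, 3.194)
t=2.750: state=(0.620, 2.786)
t=3.000: state=(1.193, 1.739)
t=3.250: state=(1.476, 0.513)
t=3.500: state=(1.452, -0.691)
t=3.750: state=(1.137, -1.810)
t=4.000: state=(0.571, -2.636)
t=4.250: state=(-0.125, -2.794)
t=4.500: state=(-0.759, -2.170)
t=4.750: state=(-1.173, -1.101)
t=5.000: state=(-1.301, 0.073)
t=5.250: state=(-1.140, 1.195)
t=5.500: state=(-0.721, 2.107)
t=5.750: state=(-0.129, 2.516)
t=6.000: state=(0.476, 2.207)
t=6.250: state=(0.928, 1.344)
t=6.500: state=(1.130, 0.262)
t=6.750: state=(1.059, -0.816)
t=6.780: state=(1.033, -0.938)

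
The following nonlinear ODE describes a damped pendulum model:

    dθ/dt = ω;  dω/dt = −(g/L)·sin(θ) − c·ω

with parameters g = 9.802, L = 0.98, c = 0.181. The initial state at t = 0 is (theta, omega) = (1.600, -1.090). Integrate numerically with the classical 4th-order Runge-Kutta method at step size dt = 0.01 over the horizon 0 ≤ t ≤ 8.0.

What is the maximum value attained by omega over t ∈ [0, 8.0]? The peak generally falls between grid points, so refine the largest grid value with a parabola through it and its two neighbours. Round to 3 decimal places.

t=0.000: state=(1.600, -1.090)
step 1 (dt=0.01): k1=(-1.090, -9.800), k2=(-1.139, -9.793), k3=(-1.139, -9.793), k4=(-1.188, -9.785); state += dt/6·(k1+2k2+2k3+k4)
t=0.010: state=(1.589, -1.188)
t=0.020: state=(1.576, -1.286)
t=0.030: state=(1.563, -1.383)
continuing one RK4 step at a time; state shown every 50 steps (Δt=0.5):
t=0.500: state=(0.003, -4.442)
t=1.000: state=(-1.448, -0.630)
t=1.500: state=(-0.583, 3.716)
t=2.000: state=(1.129, 1.861)
t=2.500: state=(0.874, -2.715)
t=3.000: state=(-0.785, -2.584)
t=3.500: state=(-0.982, 1.818)
t=4.000: state=(0.486, 2.878)
t=4.500: state=(0.986, -1.099)
t=5.000: state=(-0.254, -2.889)
t=5.500: state=(-0.937, 0.552)
t=6.000: state=(0.087, 2.745)
t=6.500: state=(0.864, -0.153)
t=7.000: state=(0.027, -2.534)
t=7.500: state=(-0.784, -0.126)
t=8.000: state=(-0.102, 2.305)
largest grid value and its neighbours: omega(1.620)=4.03900, omega(1.630)=4.04084, omega(1.640)=4.03866
parabola through these three points peaks at t≈1.630 with omega≈4.04085

max omega = 4.041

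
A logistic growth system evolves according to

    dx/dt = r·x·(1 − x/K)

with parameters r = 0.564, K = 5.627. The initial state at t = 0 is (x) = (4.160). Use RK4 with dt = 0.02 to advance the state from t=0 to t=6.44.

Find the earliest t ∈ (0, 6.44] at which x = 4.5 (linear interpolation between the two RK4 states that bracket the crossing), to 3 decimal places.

t=0.000: state=(4.160)
step 1 (dt=0.02): k1=(0.612), k2=(0.610), k3=(0.610), k4=(0.608); state += dt/6·(k1+2k2+2k3+k4)
t=0.020: state=(4.172)
t=0.040: state=(4.184)
t=0.060: state=(4.196)
continuing one RK4 step at a time; state shown every 25 steps (Δt=0.5):
t=0.500: state=(4.445)
t=0.600: state=(4.497)
next step: t=0.620: state=(4.507) — x has crossed 4.5
linear interpolation between t=0.600 (4.49655) and t=0.620 (4.50671) → t≈0.607

t = 0.607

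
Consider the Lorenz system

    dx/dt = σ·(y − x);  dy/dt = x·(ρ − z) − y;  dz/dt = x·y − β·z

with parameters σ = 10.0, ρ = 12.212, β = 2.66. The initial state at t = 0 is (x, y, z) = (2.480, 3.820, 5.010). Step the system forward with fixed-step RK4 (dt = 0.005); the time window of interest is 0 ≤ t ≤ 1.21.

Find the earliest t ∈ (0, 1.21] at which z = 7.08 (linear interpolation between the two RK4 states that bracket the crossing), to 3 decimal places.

t = 0.203

t=0.000: state=(2.480, 3.820, 5.010)
step 1 (dt=0.005): k1=(13.400, 14.041, -3.853), k2=(13.416, 14.271, -3.611), k3=(13.421, 14.270, -3.611), k4=(13.442, 14.499, -3.367); state += dt/6·(k1+2k2+2k3+k4)
t=0.005: state=(2.547, 3.891, 4.992)
t=0.010: state=(2.614, 3.965, 4.976)
t=0.015: state=(2.682, 4.041, 4.963)
continuing one RK4 step at a time; state shown every 10 steps (Δt=0.05):
t=0.050: state=(3.173, 4.633, 4.947)
t=0.100: state=(3.959, 5.652, 5.192)
t=0.150: state=(4.870, 6.821, 5.839)
t=0.200: state=(5.895, 8.015, 6.992)
next step: t=0.205: state=(6.001, 8.128, 7.138) — z has crossed 7.08
linear interpolation between t=0.200 (6.99201) and t=0.205 (7.13809) → t≈0.203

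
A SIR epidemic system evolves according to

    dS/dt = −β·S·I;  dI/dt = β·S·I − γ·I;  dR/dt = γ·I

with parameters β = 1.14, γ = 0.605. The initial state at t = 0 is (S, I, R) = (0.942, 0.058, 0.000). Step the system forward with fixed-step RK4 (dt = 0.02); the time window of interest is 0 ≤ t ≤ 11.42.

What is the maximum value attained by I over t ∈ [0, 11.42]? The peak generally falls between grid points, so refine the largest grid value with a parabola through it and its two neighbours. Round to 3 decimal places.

max I = 0.165

t=0.000: state=(0.942, 0.058, 0.000)
step 1 (dt=0.02): k1=(-0.062, 0.027, 0.035), k2=(-0.063, 0.027, 0.035), k3=(-0.063, 0.027, 0.035), k4=(-0.063, 0.027, 0.035); state += dt/6·(k1+2k2+2k3+k4)
t=0.020: state=(0.941, 0.059, 0.001)
t=0.040: state=(0.939, 0.059, 0.001)
t=0.060: state=(0.938, 0.060, 0.002)
continuing one RK4 step at a time; state shown every 25 steps (Δt=0.5):
t=0.500: state=(0.908, 0.073, 0.020)
t=1.000: state=(0.867, 0.089, 0.044)
t=1.500: state=(0.820, 0.106, 0.074)
t=2.000: state=(0.768, 0.124, 0.108)
t=2.500: state=(0.712, 0.139, 0.148)
t=3.000: state=(0.655, 0.152, 0.193)
t=3.500: state=(0.599, 0.161, 0.240)
t=4.000: state=(0.546, 0.165, 0.289)
t=4.500: state=(0.497, 0.164, 0.339)
t=5.000: state=(0.454, 0.159, 0.388)
t=5.500: state=(0.415, 0.150, 0.435)
t=6.000: state=(0.382, 0.139, 0.478)
t=6.500: state=(0.355, 0.127, 0.519)
t=7.000: state=(0.331, 0.114, 0.555)
t=7.500: state=(0.311, 0.101, 0.588)
t=8.000: state=(0.295, 0.089, 0.616)
t=8.500: state=(0.281, 0.077, 0.641)
t=9.000: state=(0.270, 0.067, 0.663)
t=9.500: state=(0.261, 0.057, 0.682)
t=10.000: state=(0.253, 0.049, 0.698)
t=10.500: state=(0.246, 0.042, 0.712)
t=11.000: state=(0.241, 0.036, 0.723)
t=11.420: state=(0.237, 0.031, 0.732)
largest grid value and its neighbours: I(4.140)=0.16478, I(4.160)=0.16478, I(4.180)=0.16477
parabola through these three points peaks at t≈4.153 with I≈0.16478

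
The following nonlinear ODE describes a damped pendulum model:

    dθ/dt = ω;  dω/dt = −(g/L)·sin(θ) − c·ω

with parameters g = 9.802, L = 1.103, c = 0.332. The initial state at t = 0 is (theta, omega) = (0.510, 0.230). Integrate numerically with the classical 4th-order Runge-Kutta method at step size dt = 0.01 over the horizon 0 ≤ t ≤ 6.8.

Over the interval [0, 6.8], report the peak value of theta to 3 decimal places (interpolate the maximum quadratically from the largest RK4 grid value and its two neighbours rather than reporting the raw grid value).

t=0.000: state=(0.510, 0.230)
step 1 (dt=0.01): k1=(0.230, -4.415), k2=(0.208, -4.416), k3=(0.208, -4.415), k4=(0.186, -4.416); state += dt/6·(k1+2k2+2k3+k4)
t=0.010: state=(0.512, 0.186)
t=0.020: state=(0.514, 0.142)
t=0.030: state=(0.515, 0.098)
continuing one RK4 step at a time; state shown every 25 steps (Δt=0.25):
t=0.250: state=(0.434, -0.797)
t=0.500: state=(0.150, -1.366)
t=0.750: state=(-0.187, -1.206)
t=1.000: state=(-0.403, -0.457)
t=1.250: state=(-0.402, 0.452)
t=1.500: state=(-0.201, 1.072)
t=1.750: state=(0.084, 1.108)
t=2.000: state=(0.305, 0.582)
t=2.250: state=(0.355, -0.188)
t=2.500: state=(0.224, -0.805)
t=2.750: state=(-0.010, -0.973)
t=3.000: state=(-0.220, -0.634)
t=3.250: state=(-0.302, -0.005)
t=3.500: state=(-0.226, 0.576)
t=3.750: state=(-0.042, 0.823)
t=4.000: state=(0.148, 0.634)
t=4.250: state=(0.249, 0.140)
t=4.500: state=(0.216, -0.384)
t=4.750: state=(0.077, -0.674)
t=5.000: state=(-0.090, -0.600)
t=5.250: state=(-0.198, -0.228)
t=5.500: state=(-0.197, 0.229)
t=5.750: state=(-0.096, 0.535)
t=6.000: state=(0.045, 0.545)
t=6.250: state=(0.153, 0.278)
t=6.500: state=(0.174, -0.108)
t=6.750: state=(0.106, -0.409)
t=6.800: state=(0.084, -0.444)
largest grid value and its neighbours: theta(0.040)=0.51567, theta(0.050)=0.51598, theta(0.060)=0.51586
parabola through these three points peaks at t≈0.052 with theta≈0.51599

max theta = 0.516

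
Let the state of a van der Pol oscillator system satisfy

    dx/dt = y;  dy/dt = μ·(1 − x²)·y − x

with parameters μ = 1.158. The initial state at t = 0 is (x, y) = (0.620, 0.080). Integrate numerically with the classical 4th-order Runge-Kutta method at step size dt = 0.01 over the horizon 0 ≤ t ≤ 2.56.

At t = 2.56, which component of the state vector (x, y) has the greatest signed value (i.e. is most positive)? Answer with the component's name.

largest component: y

t=0.000: state=(0.620, 0.080)
step 1 (dt=0.01): k1=(0.080, -0.563), k2=(0.077, -0.565), k3=(0.077, -0.565), k4=(0.074, -0.568); state += dt/6·(k1+2k2+2k3+k4)
t=0.010: state=(0.621, 0.074)
t=0.020: state=(0.621, 0.069)
t=0.030: state=(0.622, 0.063)
continuing one RK4 step at a time; state shown every 10 steps (Δt=0.1):
t=0.100: state=(0.625, 0.021)
t=0.200: state=(0.624, -0.042)
t=0.300: state=(0.617, -0.109)
t=0.400: state=(0.602, -0.181)
t=0.500: state=(0.580, -0.257)
t=0.600: state=(0.551, -0.336)
t=0.700: state=(0.513, -0.421)
t=0.800: state=(0.466, -0.511)
t=0.900: state=(0.410, -0.607)
t=1.000: state=(0.345, -0.710)
t=1.100: state=(0.268, -0.821)
t=1.200: state=(0.180, -0.941)
t=1.300: state=(0.080, -1.068)
t=1.400: state=(-0.034, -1.202)
t=1.500: state=(-0.161, -1.337)
t=1.600: state=(-0.301, -1.468)
t=1.700: state=(-0.454, -1.582)
t=1.800: state=(-0.616, -1.662)
t=1.900: state=(-0.784, -1.691)
t=2.000: state=(-0.952, -1.651)
t=2.100: state=(-1.112, -1.535)
t=2.200: state=(-1.257, -1.349)
t=2.300: state=(-1.380, -1.111)
t=2.400: state=(-1.478, -0.849)
t=2.500: state=(-1.550, -0.590)
t=2.560: state=(-1.581, -0.444)
compare at T: x=-1.581, y=-0.444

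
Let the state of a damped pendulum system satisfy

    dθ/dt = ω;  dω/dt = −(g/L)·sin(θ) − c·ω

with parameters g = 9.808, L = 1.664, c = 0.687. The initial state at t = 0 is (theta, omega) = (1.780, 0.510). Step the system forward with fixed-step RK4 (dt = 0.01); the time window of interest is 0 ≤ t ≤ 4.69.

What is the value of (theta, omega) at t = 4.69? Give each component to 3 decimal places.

t=0.000: state=(1.780, 0.510)
step 1 (dt=0.01): k1=(0.510, -6.116), k2=(0.479, -6.092), k3=(0.480, -6.092), k4=(0.449, -6.068); state += dt/6·(k1+2k2+2k3+k4)
t=0.010: state=(1.785, 0.449)
t=0.020: state=(1.789, 0.389)
t=0.030: state=(1.793, 0.329)
continuing one RK4 step at a time; state shown every 20 steps (Δt=0.2):
t=0.200: state=(1.765, -0.630)
t=0.400: state=(1.536, -1.643)
t=0.600: state=(1.118, -2.496)
t=0.800: state=(0.562, -2.986)
t=1.000: state=(-0.036, -2.876)
t=1.200: state=(-0.549, -2.175)
t=1.400: state=(-0.885, -1.158)
t=1.600: state=(-1.010, -0.104)
t=1.800: state=(-0.934, 0.828)
t=2.000: state=(-0.694, 1.527)
t=2.200: state=(-0.347, 1.878)
t=2.400: state=(0.029, 1.804)
t=2.600: state=(0.350, 1.355)
t=2.800: state=(0.556, 0.686)
t=3.000: state=(0.621, -0.025)
t=3.200: state=(0.552, -0.640)
t=3.400: state=(0.379, -1.056)
t=3.600: state=(0.148, -1.207)
t=3.800: state=(-0.085, -1.081)
t=4.000: state=(-0.270, -0.739)
t=4.200: state=(-0.374, -0.287)
t=4.400: state=(-0.385, 0.166)
t=4.600: state=(-0.313, 0.526)
t=4.690: state=(-0.261, 0.641)

(theta, omega) = (-0.261, 0.641)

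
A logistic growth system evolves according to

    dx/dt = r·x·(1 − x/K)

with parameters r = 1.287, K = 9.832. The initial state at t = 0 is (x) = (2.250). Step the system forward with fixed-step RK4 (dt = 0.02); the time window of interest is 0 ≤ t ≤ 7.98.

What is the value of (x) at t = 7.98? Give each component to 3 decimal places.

t=0.000: state=(2.250)
step 1 (dt=0.02): k1=(2.233), k2=(2.249), k3=(2.249), k4=(2.264); state += dt/6·(k1+2k2+2k3+k4)
t=0.020: state=(2.295)
t=0.040: state=(2.341)
t=0.060: state=(2.387)
continuing one RK4 step at a time; state shown every 25 steps (Δt=0.5):
t=0.500: state=(3.549)
t=1.000: state=(5.093)
t=1.500: state=(6.604)
t=2.000: state=(7.823)
t=2.500: state=(8.663)
t=3.000: state=(9.181)
t=3.500: state=(9.479)
t=4.000: state=(9.643)
t=4.500: state=(9.732)
t=5.000: state=(9.779)
t=5.500: state=(9.804)
t=6.000: state=(9.817)
t=6.500: state=(9.824)
t=7.000: state=(9.828)
t=7.500: state=(9.830)
t=7.980: state=(9.831)

(x) = (9.831)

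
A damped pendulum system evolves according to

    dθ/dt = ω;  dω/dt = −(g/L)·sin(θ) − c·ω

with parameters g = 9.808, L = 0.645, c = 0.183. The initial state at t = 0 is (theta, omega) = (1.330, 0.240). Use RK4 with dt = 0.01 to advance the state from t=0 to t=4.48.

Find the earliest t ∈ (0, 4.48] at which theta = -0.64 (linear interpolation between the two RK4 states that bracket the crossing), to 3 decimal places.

t = 0.624

t=0.000: state=(1.330, 0.240)
step 1 (dt=0.01): k1=(0.240, -14.811), k2=(0.166, -14.802), k3=(0.166, -14.801), k4=(0.092, -14.790); state += dt/6·(k1+2k2+2k3+k4)
t=0.010: state=(1.332, 0.092)
t=0.020: state=(1.332, -0.056)
t=0.030: state=(1.331, -0.203)
continuing one RK4 step at a time; state shown every 20 steps (Δt=0.2):
t=0.200: state=(1.088, -2.600)
t=0.400: state=(0.350, -4.494)
t=0.600: state=(-0.546, -4.019)
t=0.620: state=(-0.624, -3.837)
next step: t=0.630: state=(-0.662, -3.739) — theta has crossed -0.64
linear interpolation between t=0.620 (-0.62424) and t=0.630 (-0.66212) → t≈0.624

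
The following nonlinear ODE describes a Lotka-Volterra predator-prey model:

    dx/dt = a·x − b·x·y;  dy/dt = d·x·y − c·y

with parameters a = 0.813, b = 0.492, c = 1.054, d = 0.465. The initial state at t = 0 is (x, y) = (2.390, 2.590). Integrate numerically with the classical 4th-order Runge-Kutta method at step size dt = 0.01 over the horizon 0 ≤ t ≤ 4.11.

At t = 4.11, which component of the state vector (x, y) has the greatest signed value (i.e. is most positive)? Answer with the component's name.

largest component: x

t=0.000: state=(2.390, 2.590)
step 1 (dt=0.01): k1=(-1.102, 0.149), k2=(-1.101, 0.142), k3=(-1.101, 0.142), k4=(-1.099, 0.135); state += dt/6·(k1+2k2+2k3+k4)
t=0.010: state=(2.379, 2.591)
t=0.020: state=(2.368, 2.593)
t=0.030: state=(2.357, 2.594)
continuing one RK4 step at a time; state shown every 20 steps (Δt=0.2):
t=0.200: state=(2.178, 2.594)
t=0.400: state=(1.989, 2.549)
t=0.600: state=(1.828, 2.465)
t=0.800: state=(1.697, 2.352)
t=1.000: state=(1.594, 2.219)
t=1.200: state=(1.518, 2.077)
t=1.400: state=(1.466, 1.932)
t=1.600: state=(1.436, 1.791)
t=1.800: state=(1.426, 1.657)
t=2.000: state=(1.435, 1.533)
t=2.200: state=(1.460, 1.420)
t=2.400: state=(1.501, 1.320)
t=2.600: state=(1.558, 1.232)
t=2.800: state=(1.630, 1.157)
t=3.000: state=(1.717, 1.095)
t=3.200: state=(1.818, 1.045)
t=3.400: state=(1.934, 1.008)
t=3.600: state=(2.063, 0.983)
t=3.800: state=(2.205, 0.971)
t=4.000: state=(2.358, 0.972)
t=4.110: state=(2.447, 0.979)
compare at T: x=2.447, y=0.979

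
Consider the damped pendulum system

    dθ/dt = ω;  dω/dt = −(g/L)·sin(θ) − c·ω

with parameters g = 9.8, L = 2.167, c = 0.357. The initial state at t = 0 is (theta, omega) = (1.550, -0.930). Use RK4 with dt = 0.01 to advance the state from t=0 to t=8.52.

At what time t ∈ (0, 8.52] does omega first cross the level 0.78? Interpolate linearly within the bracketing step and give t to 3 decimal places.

t=0.000: state=(1.550, -0.930)
step 1 (dt=0.01): k1=(-0.930, -4.189), k2=(-0.951, -4.181), k3=(-0.951, -4.181), k4=(-0.972, -4.173); state += dt/6·(k1+2k2+2k3+k4)
t=0.010: state=(1.540, -0.972)
t=0.020: state=(1.531, -1.013)
t=0.030: state=(1.520, -1.055)
continuing one RK4 step at a time; state shown every 50 steps (Δt=0.5):
t=0.500: state=(0.620, -2.592)
t=1.000: state=(-0.654, -2.051)
t=1.500: state=(-1.174, 0.017)
t=1.690: state=(-1.098, 0.773)
next step: t=1.700: state=(-1.090, 0.811) — omega has crossed 0.78
linear interpolation between t=1.690 (0.77330) and t=1.700 (0.81065) → t≈1.692

t = 1.692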